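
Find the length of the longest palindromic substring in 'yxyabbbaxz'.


Scanning 'yxyabbbaxz' for palindromic substrings.
Substring at positions 3-7: 'abbba'.
Check: reverse('abbba') = 'abbba' -> palindrome confirmed.
Neighbouring characters ('y' / 'x') break symmetry, so it cannot extend further.
No longer palindromic substring exists; longest length = 5

5


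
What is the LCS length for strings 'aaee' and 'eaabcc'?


DP table for LCS of 'aaee' and 'eaabcc':
       e  a  a  b  c  c
    0  0  0  0  0  0  0
  a 0  0  1  1  1  1  1
  a 0  0  1  2  2  2  2
  e 0  1  1  2  2  2  2
  e 0  1  1  2  2  2  2
LCS: 'aa'
LCS length = 2

2


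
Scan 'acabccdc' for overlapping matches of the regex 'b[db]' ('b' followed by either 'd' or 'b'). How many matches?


Pattern: b[db] means 'b' followed by either 'd' or 'b'.
Scanning 'acabccdc' position-by-position:
  Pos 0: window 'ac' -> no
  Pos 1: window 'ca' -> no
  Pos 2: window 'ab' -> no
  Pos 3: window 'bc' -> no
  Pos 4: window 'cc' -> no
  Pos 5: window 'cd' -> no
  Pos 6: window 'dc' -> no
  Pos 7: window 'c' -> no
Total matches: 0

0


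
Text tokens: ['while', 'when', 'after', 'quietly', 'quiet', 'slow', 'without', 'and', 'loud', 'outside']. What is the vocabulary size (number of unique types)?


Listing all tokens and tracking unique types:
  Token 1: 'while' -> NEW (unique so far: 1)
  Token 2: 'when' -> NEW (unique so far: 2)
  Token 3: 'after' -> NEW (unique so far: 3)
  Token 4: 'quietly' -> NEW (unique so far: 4)
  Token 5: 'quiet' -> NEW (unique so far: 5)
  Token 6: 'slow' -> NEW (unique so far: 6)
  Token 7: 'without' -> NEW (unique so far: 7)
  Token 8: 'and' -> NEW (unique so far: 8)
  Token 9: 'loud' -> NEW (unique so far: 9)
  Token 10: 'outside' -> NEW (unique so far: 10)
Unique types: ('after', 'and', 'loud', 'outside', 'quiet', 'quietly', 'slow', 'when', 'while', 'without')
Vocabulary size: 10

10


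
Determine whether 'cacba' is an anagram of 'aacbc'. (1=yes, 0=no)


Sort characters of 'cacba': 'aabcc'
Sort characters of 'aacbc': 'aabcc'
Sorted forms match -> they ARE anagrams
Result: 1

1


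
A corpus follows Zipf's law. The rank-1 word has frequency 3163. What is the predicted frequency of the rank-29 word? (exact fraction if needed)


Zipf's law: freq(rank) = f1 / rank
f1 = 3163, rank = 29
freq = 3163 / 29
GCD(3163, 29) = 1
Simplified: 3163/29

3163/29


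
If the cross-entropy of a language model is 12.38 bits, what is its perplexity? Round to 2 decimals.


Perplexity formula: PP = 2^H
H = 12.38
PP = 2^12.38
Decompose: 2^12.38 = 2^12 * 2^0.38
2^12 = 4096, 2^0.38 ~ 1.3013419
PP ~ 4096 * 1.3013419 = 5330.2964224
Rounded to 2 decimals: 5330.30

5330.30


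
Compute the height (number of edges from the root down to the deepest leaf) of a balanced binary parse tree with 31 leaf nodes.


In a balanced binary tree with n leaves the deepest leaf is ceil(log2(n)) edges below the root.
log2(31) = 4.9542
ceil(4.9542) = 5
height (edges) = 5

5


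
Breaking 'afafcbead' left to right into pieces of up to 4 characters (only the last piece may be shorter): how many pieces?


'afafcbead' has 9 characters.
Chunking with max size 4:
  Chunk 1: 'afaf' (positions 0-3)
  Chunk 2: 'cbea' (positions 4-7)
  Chunk 3: 'd' (positions 8-8)
Total chunks: ceil(9 / 4) = 3

3


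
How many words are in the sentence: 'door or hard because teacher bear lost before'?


Counting words by splitting on spaces:
  Word 1: 'door'
  Word 2: 'or'
  Word 3: 'hard'
  Word 4: 'because'
  Word 5: 'teacher'
  Word 6: 'bear'
  Word 7: 'lost'
  Word 8: 'before'
Total words: 8

8


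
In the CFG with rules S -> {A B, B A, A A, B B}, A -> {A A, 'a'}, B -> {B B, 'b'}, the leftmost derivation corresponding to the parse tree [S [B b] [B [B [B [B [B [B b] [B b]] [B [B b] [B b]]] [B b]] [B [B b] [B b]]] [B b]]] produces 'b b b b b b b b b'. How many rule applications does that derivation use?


Every bracketed nonterminal node [X ...] in the tree is produced by exactly one rule application.
Reading the tree off as a leftmost derivation:
  Step 1: S  =>  B B   (applied S -> B B)
  Step 2: B B  =>  b B   (applied B -> b)
  Step 3: b B  =>  b B B   (applied B -> B B)
  Step 4: b B B  =>  b B B B   (applied B -> B B)
  Step 5: b B B B  =>  b B B B B   (applied B -> B B)
  Step 6: b B B B B  =>  b B B B B B   (applied B -> B B)
  Step 7: b B B B B B  =>  b B B B B B B   (applied B -> B B)
  Step 8: b B B B B B B  =>  b b B B B B B   (applied B -> b)
  Step 9: b b B B B B B  =>  b b b B B B B   (applied B -> b)
  Step 10: b b b B B B B  =>  b b b B B B B B   (applied B -> B B)
  Step 11: b b b B B B B B  =>  b b b b B B B B   (applied B -> b)
  Step 12: b b b b B B B B  =>  b b b b b B B B   (applied B -> b)
  Step 13: b b b b b B B B  =>  b b b b b b B B   (applied B -> b)
  Step 14: b b b b b b B B  =>  b b b b b b B B B   (applied B -> B B)
  Step 15: b b b b b b B B B  =>  b b b b b b b B B   (applied B -> b)
  Step 16: b b b b b b b B B  =>  b b b b b b b b B   (applied B -> b)
  Step 17: b b b b b b b b B  =>  b b b b b b b b b   (applied B -> b)
Final yield: b b b b b b b b b
Total rewrite steps: 17

17


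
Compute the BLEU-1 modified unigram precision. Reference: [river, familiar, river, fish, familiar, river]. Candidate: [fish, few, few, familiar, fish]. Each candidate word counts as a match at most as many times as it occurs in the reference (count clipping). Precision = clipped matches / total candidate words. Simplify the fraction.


Reference word counts: {'familiar': 2, 'fish': 1, 'river': 3}
Checking each candidate word (with clipping):
  'fish' -> in reference (ref count 1, used 1/1) -> match (matches: 1)
  'few' -> not in reference -> no match (matches: 1)
  'few' -> not in reference -> no match (matches: 1)
  'familiar' -> in reference (ref count 2, used 1/2) -> match (matches: 2)
  'fish' -> ref count 1 already used up (1/1) -> clipped, no match (matches: 2)
Clipped matches: 2, Candidate length: 5
Precision = 2/5

2/5


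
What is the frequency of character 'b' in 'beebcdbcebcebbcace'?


Scanning 'beebcdbcebcebbcace' for 'b':
  Position 0: 'b' -> MATCH (count: 1)
  Position 3: 'b' -> MATCH (count: 2)
  Position 6: 'b' -> MATCH (count: 3)
  Position 9: 'b' -> MATCH (count: 4)
  Position 12: 'b' -> MATCH (count: 5)
  Position 13: 'b' -> MATCH (count: 6)
Total occurrences of 'b': 6

6


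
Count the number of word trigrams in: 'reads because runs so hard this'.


Word trigrams from [6] words:
  Trigram 1: (reads because runs)
  Trigram 2: (because runs so)
  Trigram 3: (runs so hard)
  Trigram 4: (so hard this)
Total word trigrams: 6 - 2 = 4

4


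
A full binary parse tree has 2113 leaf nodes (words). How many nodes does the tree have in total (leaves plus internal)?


Leaf nodes (terminals): 2113
Internal nodes = n - 1 = 2113 - 1 = 2112
Total = leaves + internal = 2113 + 2112 = 4225

4225


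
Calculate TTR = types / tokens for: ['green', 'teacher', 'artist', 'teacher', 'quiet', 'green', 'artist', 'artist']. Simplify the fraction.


Tokens: 8
Unique types: ('artist', 'green', 'quiet', 'teacher') = 4
TTR = 4/8
Simplify: divide both by 4 -> 1/2
TTR = 1/2

1/2


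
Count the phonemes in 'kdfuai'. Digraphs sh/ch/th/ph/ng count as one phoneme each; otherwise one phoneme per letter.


Parsing 'kdfuai' greedily, digraphs first:
  'k' -> consonant phoneme (phonemes so far: 1)
  'd' -> consonant phoneme (phonemes so far: 2)
  'f' -> consonant phoneme (phonemes so far: 3)
  'u' -> vowel phoneme (phonemes so far: 4)
  'a' -> vowel phoneme (phonemes so far: 5)
  'i' -> vowel phoneme (phonemes so far: 6)
Total phonemes: 6

6


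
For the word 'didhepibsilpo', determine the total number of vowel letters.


Scanning each character of 'didhepibsilpo':
  Position 1: 'd' -> consonant (running count: 0)
  Position 2: 'i' -> vowel (running count: 1)
  Position 3: 'd' -> consonant (running count: 1)
  Position 4: 'h' -> consonant (running count: 1)
  Position 5: 'e' -> vowel (running count: 2)
  Position 6: 'p' -> consonant (running count: 2)
  Position 7: 'i' -> vowel (running count: 3)
  Position 8: 'b' -> consonant (running count: 3)
  Position 9: 's' -> consonant (running count: 3)
  Position 10: 'i' -> vowel (running count: 4)
  Position 11: 'l' -> consonant (running count: 4)
  Position 12: 'p' -> consonant (running count: 4)
  Position 13: 'o' -> vowel (running count: 5)
Total vowels: 5

5


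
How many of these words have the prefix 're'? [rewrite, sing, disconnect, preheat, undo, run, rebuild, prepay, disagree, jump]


Checking each word for prefix 're':
  'rewrite' -> YES, starts with 're' (count: 1)
  'sing' -> no (count: 1)
  'disconnect' -> no (count: 1)
  'preheat' -> no (count: 1)
  'undo' -> no (count: 1)
  'run' -> no (count: 1)
  'rebuild' -> YES, starts with 're' (count: 2)
  'prepay' -> no (count: 2)
  'disagree' -> no (count: 2)
  'jump' -> no (count: 2)
Total with prefix 're': 2

2


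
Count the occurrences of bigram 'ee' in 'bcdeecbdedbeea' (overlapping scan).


Scanning 'bcdeecbdedbeea' for bigram 'ee':
  Position 0: 'bc' -> no
  Position 1: 'cd' -> no
  Position 2: 'de' -> no
  Position 3: 'ee' -> MATCH
  Position 4: 'ec' -> no
  Position 5: 'cb' -> no
  Position 6: 'bd' -> no
  Position 7: 'de' -> no
  Position 8: 'ed' -> no
  Position 9: 'db' -> no
  Position 10: 'be' -> no
  Position 11: 'ee' -> MATCH
  Position 12: 'ea' -> no
Total matches: 2

2


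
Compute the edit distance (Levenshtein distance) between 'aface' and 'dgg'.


Building DP table for s1='aface' (len 5) and s2='dgg' (len 3):
       d  g  g
    0  1  2  3
  a 1  1  2  3
  f 2  2  2  3
  a 3  3  3  3
  c 4  4  4  4
  e 5  5  5  5
Edit distance = dp[5][3] = 5

5


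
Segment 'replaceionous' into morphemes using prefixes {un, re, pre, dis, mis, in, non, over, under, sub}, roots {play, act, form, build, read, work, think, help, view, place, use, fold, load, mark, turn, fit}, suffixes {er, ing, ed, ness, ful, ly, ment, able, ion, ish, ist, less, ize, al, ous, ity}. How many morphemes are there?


Segmenting 'replaceionous' against the inventory:
  're' -> prefix (morpheme 1)
  'place' -> root (morpheme 2)
  'ion' -> suffix (morpheme 3)
  'ous' -> suffix (morpheme 4)
Total morphemes: 4

4


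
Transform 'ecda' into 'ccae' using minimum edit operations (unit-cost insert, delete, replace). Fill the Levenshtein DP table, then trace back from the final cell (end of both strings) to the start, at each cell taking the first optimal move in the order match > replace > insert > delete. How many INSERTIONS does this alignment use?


Edit distance = 3. Backtracking from cell (4, 4) with preference match > replace > insert > delete,
then listing the resulting alignment 'ecda' -> 'ccae' left to right:
  Step 1: replace e->c
  Step 2: keep 'c'
  Step 3: replace d->a
  Step 4: replace a->e
Total insertions: 0

0


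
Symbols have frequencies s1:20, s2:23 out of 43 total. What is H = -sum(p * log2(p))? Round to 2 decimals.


Computing entropy H = -sum(p_i * log2(p_i)):
  s1: p = 20/43 = 0.4651, -p*log2(p) = 0.5136
  s2: p = 23/43 = 0.5349, -p*log2(p) = 0.4828
H = sum of terms = 0.9964
Rounded to 2 decimals: 1.00

1.00


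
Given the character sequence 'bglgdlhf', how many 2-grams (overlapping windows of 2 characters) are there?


String 'bglgdlhf' has length L = 8.
Number of overlapping n-grams = L - n + 1
Substituting: 8 - 2 + 1 = 7

7


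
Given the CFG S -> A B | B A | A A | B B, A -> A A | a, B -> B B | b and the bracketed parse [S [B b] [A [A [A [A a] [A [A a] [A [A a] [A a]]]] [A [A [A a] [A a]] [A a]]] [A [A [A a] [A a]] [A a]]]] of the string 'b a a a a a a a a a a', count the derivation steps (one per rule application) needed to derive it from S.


Every bracketed nonterminal node [X ...] in the tree is produced by exactly one rule application.
Reading the tree off as a leftmost derivation:
  Step 1: S  =>  B A   (applied S -> B A)
  Step 2: B A  =>  b A   (applied B -> b)
  Step 3: b A  =>  b A A   (applied A -> A A)
  Step 4: b A A  =>  b A A A   (applied A -> A A)
  Step 5: b A A A  =>  b A A A A   (applied A -> A A)
  Step 6: b A A A A  =>  b a A A A   (applied A -> a)
  Step 7: b a A A A  =>  b a A A A A   (applied A -> A A)
  Step 8: b a A A A A  =>  b a a A A A   (applied A -> a)
  Step 9: b a a A A A  =>  b a a A A A A   (applied A -> A A)
  Step 10: b a a A A A A  =>  b a a a A A A   (applied A -> a)
  Step 11: b a a a A A A  =>  b a a a a A A   (applied A -> a)
  Step 12: b a a a a A A  =>  b a a a a A A A   (applied A -> A A)
  Step 13: b a a a a A A A  =>  b a a a a A A A A   (applied A -> A A)
  Step 14: b a a a a A A A A  =>  b a a a a a A A A   (applied A -> a)
  Step 15: b a a a a a A A A  =>  b a a a a a a A A   (applied A -> a)
  Step 16: b a a a a a a A A  =>  b a a a a a a a A   (applied A -> a)
  Step 17: b a a a a a a a A  =>  b a a a a a a a A A   (applied A -> A A)
  Step 18: b a a a a a a a A A  =>  b a a a a a a a A A A   (applied A -> A A)
  Step 19: b a a a a a a a A A A  =>  b a a a a a a a a A A   (applied A -> a)
  Step 20: b a a a a a a a a A A  =>  b a a a a a a a a a A   (applied A -> a)
  Step 21: b a a a a a a a a a A  =>  b a a a a a a a a a a   (applied A -> a)
Final yield: b a a a a a a a a a a
Total rewrite steps: 21

21


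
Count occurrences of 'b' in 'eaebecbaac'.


Scanning 'eaebecbaac' for 'b':
  Position 3: 'b' -> MATCH (count: 1)
  Position 6: 'b' -> MATCH (count: 2)
Total occurrences of 'b': 2

2


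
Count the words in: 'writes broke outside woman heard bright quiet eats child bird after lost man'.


Counting words by splitting on spaces:
  Word 1: 'writes'
  Word 2: 'broke'
  Word 3: 'outside'
  Word 4: 'woman'
  Word 5: 'heard'
  Word 6: 'bright'
  Word 7: 'quiet'
  Word 8: 'eats'
  Word 9: 'child'
  Word 10: 'bird'
  Word 11: 'after'
  Word 12: 'lost'
  Word 13: 'man'
Total words: 13

13


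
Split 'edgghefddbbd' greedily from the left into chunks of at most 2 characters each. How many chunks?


'edgghefddbbd' has 12 characters.
Chunking with max size 2:
  Chunk 1: 'ed' (positions 0-1)
  Chunk 2: 'gg' (positions 2-3)
  Chunk 3: 'he' (positions 4-5)
  Chunk 4: 'fd' (positions 6-7)
  Chunk 5: 'db' (positions 8-9)
  Chunk 6: 'bd' (positions 10-11)
Total chunks: ceil(12 / 2) = 6

6


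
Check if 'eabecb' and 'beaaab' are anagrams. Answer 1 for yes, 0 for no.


Sort characters of 'eabecb': 'abbcee'
Sort characters of 'beaaab': 'aaabbe'
Sorted forms differ -> they are NOT anagrams
Result: 0

0


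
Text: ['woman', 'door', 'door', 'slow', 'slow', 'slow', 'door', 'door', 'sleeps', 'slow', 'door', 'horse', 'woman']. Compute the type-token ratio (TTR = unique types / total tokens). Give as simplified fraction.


Tokens: 13
Unique types: ('door', 'horse', 'sleeps', 'slow', 'woman') = 5
TTR = 5/13
Already in lowest terms.

5/13


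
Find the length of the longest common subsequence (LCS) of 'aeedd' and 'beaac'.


DP table for LCS of 'aeedd' and 'beaac':
       b  e  a  a  c
    0  0  0  0  0  0
  a 0  0  0  1  1  1
  e 0  0  1  1  1  1
  e 0  0  1  1  1  1
  d 0  0  1  1  1  1
  d 0  0  1  1  1  1
LCS: 'a'
LCS length = 1

1


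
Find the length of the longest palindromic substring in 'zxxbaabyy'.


Scanning 'zxxbaabyy' for palindromic substrings.
Substring at positions 3-6: 'baab'.
Check: reverse('baab') = 'baab' -> palindrome confirmed.
Neighbouring characters ('x' / 'y') break symmetry, so it cannot extend further.
No longer palindromic substring exists; longest length = 4

4


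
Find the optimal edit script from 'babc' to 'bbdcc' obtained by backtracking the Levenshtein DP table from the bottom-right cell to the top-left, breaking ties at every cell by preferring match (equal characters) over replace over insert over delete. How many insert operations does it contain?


Edit distance = 3. Backtracking from cell (4, 5) with preference match > replace > insert > delete,
then listing the resulting alignment 'babc' -> 'bbdcc' left to right:
  Step 1: insert 'b' [insertion #1]
  Step 2: keep 'b'
  Step 3: replace a->d
  Step 4: replace b->c
  Step 5: keep 'c'
Total insertions: 1

1


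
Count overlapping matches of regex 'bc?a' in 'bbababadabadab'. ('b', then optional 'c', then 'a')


Pattern: bc?a means 'b', then optional 'c', then 'a'.
Scanning 'bbababadabadab' position-by-position:
  Pos 0: window 'bba' -> no
  Pos 1: window 'bab' -> MATCH
  Pos 2: window 'aba' -> no
  Pos 3: window 'bab' -> MATCH
  Pos 4: window 'aba' -> no
  Pos 5: window 'bad' -> MATCH
  Pos 6: window 'ada' -> no
  Pos 7: window 'dab' -> no
  Pos 8: window 'aba' -> no
  Pos 9: window 'bad' -> MATCH
  Pos 10: window 'ada' -> no
  Pos 11: window 'dab' -> no
  Pos 12: window 'ab' -> no
  Pos 13: window 'b' -> no
Total matches: 4

4


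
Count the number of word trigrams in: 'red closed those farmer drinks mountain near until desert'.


Word trigrams from [9] words:
  Trigram 1: (red closed those)
  Trigram 2: (closed those farmer)
  Trigram 3: (those farmer drinks)
  Trigram 4: (farmer drinks mountain)
  Trigram 5: (drinks mountain near)
  Trigram 6: (mountain near until)
  Trigram 7: (near until desert)
Total word trigrams: 9 - 2 = 7

7


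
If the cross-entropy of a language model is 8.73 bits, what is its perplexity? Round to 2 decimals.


Perplexity formula: PP = 2^H
H = 8.73
PP = 2^8.73
Decompose: 2^8.73 = 2^8 * 2^0.73
2^8 = 256, 2^0.73 ~ 1.6586391
PP ~ 256 * 1.6586391 = 424.6116096
Rounded to 2 decimals: 424.61

424.61


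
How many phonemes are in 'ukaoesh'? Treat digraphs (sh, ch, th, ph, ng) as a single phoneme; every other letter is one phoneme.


Parsing 'ukaoesh' greedily, digraphs first:
  'u' -> vowel phoneme (phonemes so far: 1)
  'k' -> consonant phoneme (phonemes so far: 2)
  'a' -> vowel phoneme (phonemes so far: 3)
  'o' -> vowel phoneme (phonemes so far: 4)
  'e' -> vowel phoneme (phonemes so far: 5)
  'sh' -> digraph (1 consonant phoneme) (phonemes so far: 6)
Total phonemes: 6

6


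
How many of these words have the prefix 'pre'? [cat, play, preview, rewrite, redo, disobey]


Checking each word for prefix 'pre':
  'cat' -> no (count: 0)
  'play' -> no (count: 0)
  'preview' -> YES, starts with 'pre' (count: 1)
  'rewrite' -> no (count: 1)
  'redo' -> no (count: 1)
  'disobey' -> no (count: 1)
Total with prefix 'pre': 1

1


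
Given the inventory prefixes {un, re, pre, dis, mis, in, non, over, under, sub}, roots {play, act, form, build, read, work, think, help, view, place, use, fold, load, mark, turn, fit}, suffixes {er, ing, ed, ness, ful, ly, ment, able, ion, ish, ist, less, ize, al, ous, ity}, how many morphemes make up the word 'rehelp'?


Segmenting 'rehelp' against the inventory:
  're' -> prefix (morpheme 1)
  'help' -> root (morpheme 2)
Total morphemes: 2

2


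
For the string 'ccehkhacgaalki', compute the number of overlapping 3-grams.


String 'ccehkhacgaalki' has length L = 14.
Number of overlapping n-grams = L - n + 1
Substituting: 14 - 3 + 1 = 12

12


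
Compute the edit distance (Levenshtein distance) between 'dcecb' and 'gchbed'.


Building DP table for s1='dcecb' (len 5) and s2='gchbed' (len 6):
       g  c  h  b  e  d
    0  1  2  3  4  5  6
  d 1  1  2  3  4  5  5
  c 2  2  1  2  3  4  5
  e 3  3  2  2  3  3  4
  c 4  4  3  3  3  4  4
  b 5  5  4  4  3  4  5
Edit distance = dp[5][6] = 5

5


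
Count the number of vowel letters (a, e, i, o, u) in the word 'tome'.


Scanning each character of 'tome':
  Position 1: 't' -> consonant (running count: 0)
  Position 2: 'o' -> vowel (running count: 1)
  Position 3: 'm' -> consonant (running count: 1)
  Position 4: 'e' -> vowel (running count: 2)
Total vowels: 2

2


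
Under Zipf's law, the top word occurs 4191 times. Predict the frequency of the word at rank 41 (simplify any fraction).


Zipf's law: freq(rank) = f1 / rank
f1 = 4191, rank = 41
freq = 4191 / 41
GCD(4191, 41) = 1
Simplified: 4191/41

4191/41


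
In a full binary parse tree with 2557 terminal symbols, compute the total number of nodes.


Leaf nodes (terminals): 2557
Internal nodes = n - 1 = 2557 - 1 = 2556
Total = leaves + internal = 2557 + 2556 = 5113

5113


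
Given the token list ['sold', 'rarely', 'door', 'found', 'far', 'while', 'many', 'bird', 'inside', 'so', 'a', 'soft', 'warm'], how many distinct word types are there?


Listing all tokens and tracking unique types:
  Token 1: 'sold' -> NEW (unique so far: 1)
  Token 2: 'rarely' -> NEW (unique so far: 2)
  Token 3: 'door' -> NEW (unique so far: 3)
  Token 4: 'found' -> NEW (unique so far: 4)
  Token 5: 'far' -> NEW (unique so far: 5)
  Token 6: 'while' -> NEW (unique so far: 6)
  Token 7: 'many' -> NEW (unique so far: 7)
  Token 8: 'bird' -> NEW (unique so far: 8)
  Token 9: 'inside' -> NEW (unique so far: 9)
  Token 10: 'so' -> NEW (unique so far: 10)
  Token 11: 'a' -> NEW (unique so far: 11)
  Token 12: 'soft' -> NEW (unique so far: 12)
  Token 13: 'warm' -> NEW (unique so far: 13)
Unique types: ('a', 'bird', 'door', 'far', 'found', 'inside', 'many', 'rarely', 'so', 'soft', 'sold', 'warm', 'while')
Vocabulary size: 13

13


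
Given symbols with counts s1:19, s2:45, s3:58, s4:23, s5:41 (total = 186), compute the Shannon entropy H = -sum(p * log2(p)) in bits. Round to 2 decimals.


Computing entropy H = -sum(p_i * log2(p_i)):
  s1: p = 19/186 = 0.1022, -p*log2(p) = 0.3362
  s2: p = 45/186 = 0.2419, -p*log2(p) = 0.4953
  s3: p = 58/186 = 0.3118, -p*log2(p) = 0.5242
  s4: p = 23/186 = 0.1237, -p*log2(p) = 0.3729
  s5: p = 41/186 = 0.2204, -p*log2(p) = 0.4809
H = sum of terms = 2.2095
Rounded to 2 decimals: 2.21

2.21


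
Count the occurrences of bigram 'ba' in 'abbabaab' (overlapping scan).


Scanning 'abbabaab' for bigram 'ba':
  Position 0: 'ab' -> no
  Position 1: 'bb' -> no
  Position 2: 'ba' -> MATCH
  Position 3: 'ab' -> no
  Position 4: 'ba' -> MATCH
  Position 5: 'aa' -> no
  Position 6: 'ab' -> no
Total matches: 2

2


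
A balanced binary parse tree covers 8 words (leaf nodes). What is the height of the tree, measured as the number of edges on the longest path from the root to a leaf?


In a balanced binary tree with n leaves the deepest leaf is ceil(log2(n)) edges below the root.
log2(8) = 3.0000
ceil(3.0000) = 3
height (edges) = 3

3


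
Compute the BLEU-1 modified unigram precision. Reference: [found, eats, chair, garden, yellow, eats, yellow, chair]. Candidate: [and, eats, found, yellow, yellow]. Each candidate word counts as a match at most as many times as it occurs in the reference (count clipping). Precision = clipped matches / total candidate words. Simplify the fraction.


Reference word counts: {'chair': 2, 'eats': 2, 'found': 1, 'garden': 1, 'yellow': 2}
Checking each candidate word (with clipping):
  'and' -> not in reference -> no match (matches: 0)
  'eats' -> in reference (ref count 2, used 1/2) -> match (matches: 1)
  'found' -> in reference (ref count 1, used 1/1) -> match (matches: 2)
  'yellow' -> in reference (ref count 2, used 1/2) -> match (matches: 3)
  'yellow' -> in reference (ref count 2, used 2/2) -> match (matches: 4)
Clipped matches: 4, Candidate length: 5
Precision = 4/5

4/5


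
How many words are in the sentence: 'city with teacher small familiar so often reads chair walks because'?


Counting words by splitting on spaces:
  Word 1: 'city'
  Word 2: 'with'
  Word 3: 'teacher'
  Word 4: 'small'
  Word 5: 'familiar'
  Word 6: 'so'
  Word 7: 'often'
  Word 8: 'reads'
  Word 9: 'chair'
  Word 10: 'walks'
  Word 11: 'because'
Total words: 11

11


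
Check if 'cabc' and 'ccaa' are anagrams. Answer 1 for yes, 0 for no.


Sort characters of 'cabc': 'abcc'
Sort characters of 'ccaa': 'aacc'
Sorted forms differ -> they are NOT anagrams
Result: 0

0


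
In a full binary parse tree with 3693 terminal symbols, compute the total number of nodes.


Leaf nodes (terminals): 3693
Internal nodes = n - 1 = 3693 - 1 = 3692
Total = leaves + internal = 3693 + 3692 = 7385

7385


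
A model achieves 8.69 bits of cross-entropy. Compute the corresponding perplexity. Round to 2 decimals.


Perplexity formula: PP = 2^H
H = 8.69
PP = 2^8.69
Decompose: 2^8.69 = 2^8 * 2^0.69
2^8 = 256, 2^0.69 ~ 1.6132835
PP ~ 256 * 1.6132835 = 413.0005760
Rounded to 2 decimals: 413.00

413.00


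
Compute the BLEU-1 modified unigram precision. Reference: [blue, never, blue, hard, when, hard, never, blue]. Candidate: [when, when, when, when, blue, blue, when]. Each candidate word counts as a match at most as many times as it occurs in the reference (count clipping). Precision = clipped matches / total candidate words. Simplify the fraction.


Reference word counts: {'blue': 3, 'hard': 2, 'never': 2, 'when': 1}
Checking each candidate word (with clipping):
  'when' -> in reference (ref count 1, used 1/1) -> match (matches: 1)
  'when' -> ref count 1 already used up (1/1) -> clipped, no match (matches: 1)
  'when' -> ref count 1 already used up (1/1) -> clipped, no match (matches: 1)
  'when' -> ref count 1 already used up (1/1) -> clipped, no match (matches: 1)
  'blue' -> in reference (ref count 3, used 1/3) -> match (matches: 2)
  'blue' -> in reference (ref count 3, used 2/3) -> match (matches: 3)
  'when' -> ref count 1 already used up (1/1) -> clipped, no match (matches: 3)
Clipped matches: 3, Candidate length: 7
Precision = 3/7

3/7


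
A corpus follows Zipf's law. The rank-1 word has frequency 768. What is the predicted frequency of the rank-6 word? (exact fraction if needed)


Zipf's law: freq(rank) = f1 / rank
f1 = 768, rank = 6
freq = 768 / 6
= 128

128


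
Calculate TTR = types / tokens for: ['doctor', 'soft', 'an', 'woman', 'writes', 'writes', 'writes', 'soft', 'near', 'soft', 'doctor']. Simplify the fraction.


Tokens: 11
Unique types: ('an', 'doctor', 'near', 'soft', 'woman', 'writes') = 6
TTR = 6/11
Already in lowest terms.

6/11


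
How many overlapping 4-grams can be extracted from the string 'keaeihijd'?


String 'keaeihijd' has length L = 9.
Number of overlapping n-grams = L - n + 1
Substituting: 9 - 4 + 1 = 6

6


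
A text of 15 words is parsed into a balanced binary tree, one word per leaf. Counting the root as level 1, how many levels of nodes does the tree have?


In a balanced binary tree with n leaves the deepest leaf is ceil(log2(n)) edges below the root,
so counting node levels inclusive of root and leaves gives ceil(log2(n)) + 1 levels.
log2(15) = 3.9069
ceil(3.9069) = 4
levels = 4 + 1 = 5

5


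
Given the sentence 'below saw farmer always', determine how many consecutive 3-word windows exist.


Word trigrams from [4] words:
  Trigram 1: (below saw farmer)
  Trigram 2: (saw farmer always)
Total word trigrams: 4 - 2 = 2

2


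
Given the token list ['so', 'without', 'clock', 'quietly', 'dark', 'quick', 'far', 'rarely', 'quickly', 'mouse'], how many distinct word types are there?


Listing all tokens and tracking unique types:
  Token 1: 'so' -> NEW (unique so far: 1)
  Token 2: 'without' -> NEW (unique so far: 2)
  Token 3: 'clock' -> NEW (unique so far: 3)
  Token 4: 'quietly' -> NEW (unique so far: 4)
  Token 5: 'dark' -> NEW (unique so far: 5)
  Token 6: 'quick' -> NEW (unique so far: 6)
  Token 7: 'far' -> NEW (unique so far: 7)
  Token 8: 'rarely' -> NEW (unique so far: 8)
  Token 9: 'quickly' -> NEW (unique so far: 9)
  Token 10: 'mouse' -> NEW (unique so far: 10)
Unique types: ('clock', 'dark', 'far', 'mouse', 'quick', 'quickly', 'quietly', 'rarely', 'so', 'without')
Vocabulary size: 10

10


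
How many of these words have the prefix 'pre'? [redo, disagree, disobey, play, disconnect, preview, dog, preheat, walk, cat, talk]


Checking each word for prefix 'pre':
  'redo' -> no (count: 0)
  'disagree' -> no (count: 0)
  'disobey' -> no (count: 0)
  'play' -> no (count: 0)
  'disconnect' -> no (count: 0)
  'preview' -> YES, starts with 'pre' (count: 1)
  'dog' -> no (count: 1)
  'preheat' -> YES, starts with 'pre' (count: 2)
  'walk' -> no (count: 2)
  'cat' -> no (count: 2)
  'talk' -> no (count: 2)
Total with prefix 'pre': 2

2


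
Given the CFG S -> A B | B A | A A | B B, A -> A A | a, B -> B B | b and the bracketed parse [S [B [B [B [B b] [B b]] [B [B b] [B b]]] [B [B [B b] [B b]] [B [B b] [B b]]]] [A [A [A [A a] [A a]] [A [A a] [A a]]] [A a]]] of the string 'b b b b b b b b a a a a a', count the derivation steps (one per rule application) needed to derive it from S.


Every bracketed nonterminal node [X ...] in the tree is produced by exactly one rule application.
Reading the tree off as a leftmost derivation:
  Step 1: S  =>  B A   (applied S -> B A)
  Step 2: B A  =>  B B A   (applied B -> B B)
  Step 3: B B A  =>  B B B A   (applied B -> B B)
  Step 4: B B B A  =>  B B B B A   (applied B -> B B)
  Step 5: B B B B A  =>  b B B B A   (applied B -> b)
  Step 6: b B B B A  =>  b b B B A   (applied B -> b)
  Step 7: b b B B A  =>  b b B B B A   (applied B -> B B)
  Step 8: b b B B B A  =>  b b b B B A   (applied B -> b)
  Step 9: b b b B B A  =>  b b b b B A   (applied B -> b)
  Step 10: b b b b B A  =>  b b b b B B A   (applied B -> B B)
  Step 11: b b b b B B A  =>  b b b b B B B A   (applied B -> B B)
  Step 12: b b b b B B B A  =>  b b b b b B B A   (applied B -> b)
  Step 13: b b b b b B B A  =>  b b b b b b B A   (applied B -> b)
  Step 14: b b b b b b B A  =>  b b b b b b B B A   (applied B -> B B)
  Step 15: b b b b b b B B A  =>  b b b b b b b B A   (applied B -> b)
  Step 16: b b b b b b b B A  =>  b b b b b b b b A   (applied B -> b)
  Step 17: b b b b b b b b A  =>  b b b b b b b b A A   (applied A -> A A)
  Step 18: b b b b b b b b A A  =>  b b b b b b b b A A A   (applied A -> A A)
  Step 19: b b b b b b b b A A A  =>  b b b b b b b b A A A A   (applied A -> A A)
  Step 20: b b b b b b b b A A A A  =>  b b b b b b b b a A A A   (applied A -> a)
  Step 21: b b b b b b b b a A A A  =>  b b b b b b b b a a A A   (applied A -> a)
  Step 22: b b b b b b b b a a A A  =>  b b b b b b b b a a A A A   (applied A -> A A)
  Step 23: b b b b b b b b a a A A A  =>  b b b b b b b b a a a A A   (applied A -> a)
  Step 24: b b b b b b b b a a a A A  =>  b b b b b b b b a a a a A   (applied A -> a)
  Step 25: b b b b b b b b a a a a A  =>  b b b b b b b b a a a a a   (applied A -> a)
Final yield: b b b b b b b b a a a a a
Total rewrite steps: 25

25


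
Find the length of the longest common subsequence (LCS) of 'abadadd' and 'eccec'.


DP table for LCS of 'abadadd' and 'eccec':
       e  c  c  e  c
    0  0  0  0  0  0
  a 0  0  0  0  0  0
  b 0  0  0  0  0  0
  a 0  0  0  0  0  0
  d 0  0  0  0  0  0
  a 0  0  0  0  0  0
  d 0  0  0  0  0  0
  d 0  0  0  0  0  0
LCS length = 0

0


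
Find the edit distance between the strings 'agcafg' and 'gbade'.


Building DP table for s1='agcafg' (len 6) and s2='gbade' (len 5):
       g  b  a  d  e
    0  1  2  3  4  5
  a 1  1  2  2  3  4
  g 2  1  2  3  3  4
  c 3  2  2  3  4  4
  a 4  3  3  2  3  4
  f 5  4  4  3  3  4
  g 6  5  5  4  4  4
Edit distance = dp[6][5] = 4

4


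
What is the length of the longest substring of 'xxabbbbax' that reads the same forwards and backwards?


Scanning 'xxabbbbax' for palindromic substrings.
Substring at positions 1-8: 'xabbbbax'.
Check: reverse('xabbbbax') = 'xabbbbax' -> palindrome confirmed.
Neighbouring characters ('x' / '-') break symmetry, so it cannot extend further.
No longer palindromic substring exists; longest length = 8

8


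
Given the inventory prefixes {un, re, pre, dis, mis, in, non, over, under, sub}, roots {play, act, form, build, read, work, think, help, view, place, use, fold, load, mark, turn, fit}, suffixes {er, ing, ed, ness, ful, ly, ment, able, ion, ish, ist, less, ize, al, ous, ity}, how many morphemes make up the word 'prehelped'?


Segmenting 'prehelped' against the inventory:
  'pre' -> prefix (morpheme 1)
  'help' -> root (morpheme 2)
  'ed' -> suffix (morpheme 3)
Total morphemes: 3

3


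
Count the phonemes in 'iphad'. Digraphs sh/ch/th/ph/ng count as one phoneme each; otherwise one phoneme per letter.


Parsing 'iphad' greedily, digraphs first:
  'i' -> vowel phoneme (phonemes so far: 1)
  'ph' -> digraph (1 consonant phoneme) (phonemes so far: 2)
  'a' -> vowel phoneme (phonemes so far: 3)
  'd' -> consonant phoneme (phonemes so far: 4)
Total phonemes: 4

4


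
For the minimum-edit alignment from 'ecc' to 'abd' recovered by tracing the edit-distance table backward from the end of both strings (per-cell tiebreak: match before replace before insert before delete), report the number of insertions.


Edit distance = 3. Backtracking from cell (3, 3) with preference match > replace > insert > delete,
then listing the resulting alignment 'ecc' -> 'abd' left to right:
  Step 1: replace e->a
  Step 2: replace c->b
  Step 3: replace c->d
Total insertions: 0

0


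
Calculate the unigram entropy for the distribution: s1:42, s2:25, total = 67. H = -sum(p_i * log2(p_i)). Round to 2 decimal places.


Computing entropy H = -sum(p_i * log2(p_i)):
  s1: p = 42/67 = 0.6269, -p*log2(p) = 0.4224
  s2: p = 25/67 = 0.3731, -p*log2(p) = 0.5307
H = sum of terms = 0.9531
Rounded to 2 decimals: 0.95

0.95


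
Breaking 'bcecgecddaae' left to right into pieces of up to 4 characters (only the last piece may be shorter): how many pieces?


'bcecgecddaae' has 12 characters.
Chunking with max size 4:
  Chunk 1: 'bcec' (positions 0-3)
  Chunk 2: 'gecd' (positions 4-7)
  Chunk 3: 'daae' (positions 8-11)
Total chunks: ceil(12 / 4) = 3

3


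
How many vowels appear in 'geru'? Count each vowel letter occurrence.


Scanning each character of 'geru':
  Position 1: 'g' -> consonant (running count: 0)
  Position 2: 'e' -> vowel (running count: 1)
  Position 3: 'r' -> consonant (running count: 1)
  Position 4: 'u' -> vowel (running count: 2)
Total vowels: 2

2


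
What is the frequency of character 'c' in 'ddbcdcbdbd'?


Scanning 'ddbcdcbdbd' for 'c':
  Position 3: 'c' -> MATCH (count: 1)
  Position 5: 'c' -> MATCH (count: 2)
Total occurrences of 'c': 2

2


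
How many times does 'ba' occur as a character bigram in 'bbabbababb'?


Scanning 'bbabbababb' for bigram 'ba':
  Position 0: 'bb' -> no
  Position 1: 'ba' -> MATCH
  Position 2: 'ab' -> no
  Position 3: 'bb' -> no
  Position 4: 'ba' -> MATCH
  Position 5: 'ab' -> no
  Position 6: 'ba' -> MATCH
  Position 7: 'ab' -> no
  Position 8: 'bb' -> no
Total matches: 3

3


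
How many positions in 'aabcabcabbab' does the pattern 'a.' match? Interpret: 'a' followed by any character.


Pattern: a. means 'a' followed by any character.
Scanning 'aabcabcabbab' position-by-position:
  Pos 0: window 'aa' -> MATCH
  Pos 1: window 'ab' -> MATCH
  Pos 2: window 'bc' -> no
  Pos 3: window 'ca' -> no
  Pos 4: window 'ab' -> MATCH
  Pos 5: window 'bc' -> no
  Pos 6: window 'ca' -> no
  Pos 7: window 'ab' -> MATCH
  Pos 8: window 'bb' -> no
  Pos 9: window 'ba' -> no
  Pos 10: window 'ab' -> MATCH
  Pos 11: window 'b' -> no
Total matches: 5

5


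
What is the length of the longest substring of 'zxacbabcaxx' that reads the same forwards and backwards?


Scanning 'zxacbabcaxx' for palindromic substrings.
Substring at positions 1-9: 'xacbabcax'.
Check: reverse('xacbabcax') = 'xacbabcax' -> palindrome confirmed.
Neighbouring characters ('z' / 'x') break symmetry, so it cannot extend further.
No longer palindromic substring exists; longest length = 9

9


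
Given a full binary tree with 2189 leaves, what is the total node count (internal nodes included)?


Leaf nodes (terminals): 2189
Internal nodes = n - 1 = 2189 - 1 = 2188
Total = leaves + internal = 2189 + 2188 = 4377

4377


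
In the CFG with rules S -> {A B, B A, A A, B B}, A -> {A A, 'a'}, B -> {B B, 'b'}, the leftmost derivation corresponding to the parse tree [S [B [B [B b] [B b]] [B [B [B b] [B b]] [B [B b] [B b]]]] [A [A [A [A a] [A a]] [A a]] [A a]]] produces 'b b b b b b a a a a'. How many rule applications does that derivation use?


Every bracketed nonterminal node [X ...] in the tree is produced by exactly one rule application.
Reading the tree off as a leftmost derivation:
  Step 1: S  =>  B A   (applied S -> B A)
  Step 2: B A  =>  B B A   (applied B -> B B)
  Step 3: B B A  =>  B B B A   (applied B -> B B)
  Step 4: B B B A  =>  b B B A   (applied B -> b)
  Step 5: b B B A  =>  b b B A   (applied B -> b)
  Step 6: b b B A  =>  b b B B A   (applied B -> B B)
  Step 7: b b B B A  =>  b b B B B A   (applied B -> B B)
  Step 8: b b B B B A  =>  b b b B B A   (applied B -> b)
  Step 9: b b b B B A  =>  b b b b B A   (applied B -> b)
  Step 10: b b b b B A  =>  b b b b B B A   (applied B -> B B)
  Step 11: b b b b B B A  =>  b b b b b B A   (applied B -> b)
  Step 12: b b b b b B A  =>  b b b b b b A   (applied B -> b)
  Step 13: b b b b b b A  =>  b b b b b b A A   (applied A -> A A)
  Step 14: b b b b b b A A  =>  b b b b b b A A A   (applied A -> A A)
  Step 15: b b b b b b A A A  =>  b b b b b b A A A A   (applied A -> A A)
  Step 16: b b b b b b A A A A  =>  b b b b b b a A A A   (applied A -> a)
  Step 17: b b b b b b a A A A  =>  b b b b b b a a A A   (applied A -> a)
  Step 18: b b b b b b a a A A  =>  b b b b b b a a a A   (applied A -> a)
  Step 19: b b b b b b a a a A  =>  b b b b b b a a a a   (applied A -> a)
Final yield: b b b b b b a a a a
Total rewrite steps: 19

19


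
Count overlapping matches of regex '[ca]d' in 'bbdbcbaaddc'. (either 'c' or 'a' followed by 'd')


Pattern: [ca]d means either 'c' or 'a' followed by 'd'.
Scanning 'bbdbcbaaddc' position-by-position:
  Pos 0: window 'bb' -> no
  Pos 1: window 'bd' -> no
  Pos 2: window 'db' -> no
  Pos 3: window 'bc' -> no
  Pos 4: window 'cb' -> no
  Pos 5: window 'ba' -> no
  Pos 6: window 'aa' -> no
  Pos 7: window 'ad' -> MATCH
  Pos 8: window 'dd' -> no
  Pos 9: window 'dc' -> no
  Pos 10: window 'c' -> no
Total matches: 1

1


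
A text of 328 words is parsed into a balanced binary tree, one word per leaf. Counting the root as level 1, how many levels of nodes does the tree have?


In a balanced binary tree with n leaves the deepest leaf is ceil(log2(n)) edges below the root,
so counting node levels inclusive of root and leaves gives ceil(log2(n)) + 1 levels.
log2(328) = 8.3576
ceil(8.3576) = 9
levels = 9 + 1 = 10

10


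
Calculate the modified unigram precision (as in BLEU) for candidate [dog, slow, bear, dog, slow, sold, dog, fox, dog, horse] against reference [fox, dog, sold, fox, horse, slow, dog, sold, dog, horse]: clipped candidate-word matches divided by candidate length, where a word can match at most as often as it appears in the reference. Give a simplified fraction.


Reference word counts: {'dog': 3, 'fox': 2, 'horse': 2, 'slow': 1, 'sold': 2}
Checking each candidate word (with clipping):
  'dog' -> in reference (ref count 3, used 1/3) -> match (matches: 1)
  'slow' -> in reference (ref count 1, used 1/1) -> match (matches: 2)
  'bear' -> not in reference -> no match (matches: 2)
  'dog' -> in reference (ref count 3, used 2/3) -> match (matches: 3)
  'slow' -> ref count 1 already used up (1/1) -> clipped, no match (matches: 3)
  'sold' -> in reference (ref count 2, used 1/2) -> match (matches: 4)
  'dog' -> in reference (ref count 3, used 3/3) -> match (matches: 5)
  'fox' -> in reference (ref count 2, used 1/2) -> match (matches: 6)
  'dog' -> ref count 3 already used up (3/3) -> clipped, no match (matches: 6)
  'horse' -> in reference (ref count 2, used 1/2) -> match (matches: 7)
Clipped matches: 7, Candidate length: 10
Precision = 7/10

7/10


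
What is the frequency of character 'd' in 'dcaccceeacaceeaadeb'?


Scanning 'dcaccceeacaceeaadeb' for 'd':
  Position 0: 'd' -> MATCH (count: 1)
  Position 16: 'd' -> MATCH (count: 2)
Total occurrences of 'd': 2

2


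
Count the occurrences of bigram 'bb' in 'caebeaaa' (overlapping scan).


Scanning 'caebeaaa' for bigram 'bb':
  Position 0: 'ca' -> no
  Position 1: 'ae' -> no
  Position 2: 'eb' -> no
  Position 3: 'be' -> no
  Position 4: 'ea' -> no
  Position 5: 'aa' -> no
  Position 6: 'aa' -> no
Total matches: 0

0


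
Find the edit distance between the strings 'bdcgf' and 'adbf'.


Building DP table for s1='bdcgf' (len 5) and s2='adbf' (len 4):
       a  d  b  f
    0  1  2  3  4
  b 1  1  2  2  3
  d 2  2  1  2  3
  c 3  3  2  2  3
  g 4  4  3  3  3
  f 5  5  4  4  3
Edit distance = dp[5][4] = 3

3
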